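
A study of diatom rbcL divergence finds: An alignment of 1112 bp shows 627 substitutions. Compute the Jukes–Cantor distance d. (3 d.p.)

1.045

p = 627/1112 ≈ 0.563849.
d = −(3/4) ln(1 − 4p/3) = −0.75 ln(1 − 0.751799) = −0.75 ln(0.248201)
  = −0.75 × (-1.393516) = 1.045137 substitutions/site.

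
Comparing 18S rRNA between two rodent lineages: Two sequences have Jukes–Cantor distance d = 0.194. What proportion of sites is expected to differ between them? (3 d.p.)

0.171

p = (3/4)(1 − e^(−4d/3)) = 0.75 × (1 − e^(-0.258667)) = 0.75 × (1 − 0.772080) = 0.170940.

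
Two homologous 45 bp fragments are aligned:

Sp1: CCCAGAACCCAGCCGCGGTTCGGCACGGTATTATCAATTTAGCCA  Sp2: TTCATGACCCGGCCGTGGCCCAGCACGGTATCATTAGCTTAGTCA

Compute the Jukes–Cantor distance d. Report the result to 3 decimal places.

0.402

The sequences differ at 14 of 45 sites, so p = 14/45 ≈ 0.311111.
d = −(3/4) ln(1 − 4p/3) = −0.75 ln(1 − 0.414815) = −0.75 ln(0.585185)
  = −0.75 × (-0.535827) = 0.401870 substitutions/site.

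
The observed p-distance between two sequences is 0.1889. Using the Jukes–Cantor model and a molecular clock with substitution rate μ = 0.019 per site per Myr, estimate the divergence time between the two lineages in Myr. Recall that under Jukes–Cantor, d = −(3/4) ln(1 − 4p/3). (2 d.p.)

5.73

d = −(3/4) ln(1 − 4p/3) = −0.75 ln(1 − 0.251867) = −0.75 ln(0.748133)
  = −0.75 × (-0.290175) = 0.217631 substitutions/site.
Under a molecular clock d = 2μt, so t = d/(2μ) = 0.217631 / (2 × 0.019) = 5.73 Myr.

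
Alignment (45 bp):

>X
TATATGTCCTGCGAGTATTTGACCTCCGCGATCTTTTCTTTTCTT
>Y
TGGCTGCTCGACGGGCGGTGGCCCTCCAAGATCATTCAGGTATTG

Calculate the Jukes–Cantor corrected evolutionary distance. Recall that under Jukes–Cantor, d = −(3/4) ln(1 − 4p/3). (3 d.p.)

0.858

The sequences differ at 23 of 45 sites, so p = 23/45 ≈ 0.511111.
d = −(3/4) ln(1 − 4p/3) = −0.75 ln(1 − 0.681481) = −0.75 ln(0.318519)
  = −0.75 × (-1.144073) = 0.858055 substitutions/site.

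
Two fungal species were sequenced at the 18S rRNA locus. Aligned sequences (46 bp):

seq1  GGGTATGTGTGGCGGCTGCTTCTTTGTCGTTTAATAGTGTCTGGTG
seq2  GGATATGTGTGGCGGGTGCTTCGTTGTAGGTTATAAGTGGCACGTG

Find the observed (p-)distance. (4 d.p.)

The sequences differ at 10 of 46 positions (sites 3, 16, 23, 28, 30, 34, 35, 40, 42, 43).
p = 10/46 = 0.217391… ≈ 0.2174 (to 4 d.p.).

0.2174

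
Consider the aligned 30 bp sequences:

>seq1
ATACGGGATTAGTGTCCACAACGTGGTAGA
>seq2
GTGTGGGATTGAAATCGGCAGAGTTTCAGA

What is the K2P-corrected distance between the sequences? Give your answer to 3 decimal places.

0.829

Of 30 sites, 9 differences are transitions and 5 are transversions, so P = 9/30 = 0.3 and Q = 5/30 ≈ 0.166667.
Under the Kimura two-parameter model, d = −½ ln(1 − 2P − Q) − ¼ ln(1 − 2Q).
1 − 2P − Q = 0.233333, giving −½ ln(0.233333) = 0.727644.
1 − 2Q = 0.666666, giving −¼ ln(0.666666) = 0.101367.
d = 0.727644 + 0.101367 = 0.829011.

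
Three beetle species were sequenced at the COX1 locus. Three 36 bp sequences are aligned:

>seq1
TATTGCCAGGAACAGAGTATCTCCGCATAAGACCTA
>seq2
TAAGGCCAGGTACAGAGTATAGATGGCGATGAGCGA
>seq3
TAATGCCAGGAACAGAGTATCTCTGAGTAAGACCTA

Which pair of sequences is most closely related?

seq1 and seq3

seq1–seq2: 13/36 differ, p = 0.361, d = 0.493.
seq1–seq3: 4/36 differ, p = 0.111, d = 0.120.
seq2–seq3: 11/36 differ, p = 0.306, d = 0.392.
The smallest distance is between seq1 and seq3.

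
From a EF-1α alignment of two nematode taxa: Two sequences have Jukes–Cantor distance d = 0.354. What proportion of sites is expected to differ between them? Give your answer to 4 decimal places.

0.2822

p = (3/4)(1 − e^(−4d/3)) = 0.75 × (1 − e^(-0.472)) = 0.75 × (1 − 0.623754) = 0.282185.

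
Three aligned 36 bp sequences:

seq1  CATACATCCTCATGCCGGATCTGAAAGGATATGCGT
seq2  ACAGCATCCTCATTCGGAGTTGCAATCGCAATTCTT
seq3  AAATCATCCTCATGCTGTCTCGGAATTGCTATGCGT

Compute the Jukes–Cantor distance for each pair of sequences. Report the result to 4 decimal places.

d(seq1,seq2) = 0.7449, d(seq1,seq3) = 0.3470, d(seq2,seq3) = 0.4408

seq1–seq2: 17/36 sites differ → p ≈ 0.472222, d = −0.75 ln(1 − 0.629629) = 0.744938 ≈ 0.7449.
seq1–seq3: 10/36 sites differ → p ≈ 0.277778, d = −0.75 ln(1 − 0.370371) = 0.346968 ≈ 0.3470.
seq2–seq3: 12/36 sites differ → p ≈ 0.333333, d = −0.75 ln(1 − 0.444444) = 0.440839 ≈ 0.4408.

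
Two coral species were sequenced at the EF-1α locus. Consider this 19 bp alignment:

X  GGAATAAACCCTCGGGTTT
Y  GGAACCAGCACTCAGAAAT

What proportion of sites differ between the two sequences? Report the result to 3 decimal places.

0.421

The sequences differ at 8 of 19 positions (sites 5, 6, 8, 10, 14, 16, 17, 18).
p = 8/19 = 0.421052… ≈ 0.421 (to 3 d.p.).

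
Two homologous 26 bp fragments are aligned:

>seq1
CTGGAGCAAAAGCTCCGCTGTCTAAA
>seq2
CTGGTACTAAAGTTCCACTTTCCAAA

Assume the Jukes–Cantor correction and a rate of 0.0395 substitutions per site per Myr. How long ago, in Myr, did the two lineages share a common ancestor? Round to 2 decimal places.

4.22

The sequences differ at 7 of 26 sites (5, 6, 8, 13, 17, 20, 23), so p = 7/26 ≈ 0.269231.
d = −(3/4) ln(1 − 4p/3) = −0.75 ln(1 − 0.358975) = −0.75 ln(0.641025)
  = −0.75 × (-0.444687) = 0.333515 substitutions/site.
Under a molecular clock d = 2μt, so t = d/(2μ) = 0.333515 / (2 × 0.0395) = 4.22 Myr.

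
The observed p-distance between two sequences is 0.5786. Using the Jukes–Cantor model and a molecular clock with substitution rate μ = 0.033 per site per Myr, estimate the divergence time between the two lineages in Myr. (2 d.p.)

d = −(3/4) ln(1 − 4p/3) = −0.75 ln(1 − 0.771467) = −0.75 ln(0.228533)
  = −0.75 × (-1.476075) = 1.107056 substitutions/site.
Under a molecular clock d = 2μt, so t = d/(2μ) = 1.107056 / (2 × 0.033) = 16.77 Myr.

16.77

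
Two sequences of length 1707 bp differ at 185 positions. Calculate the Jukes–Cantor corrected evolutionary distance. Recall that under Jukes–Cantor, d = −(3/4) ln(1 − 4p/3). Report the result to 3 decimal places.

p = 185/1707 ≈ 0.108377.
d = −(3/4) ln(1 − 4p/3) = −0.75 ln(1 − 0.144503) = −0.75 ln(0.855497)
  = −0.75 × (-0.156073) = 0.117055 substitutions/site.

0.117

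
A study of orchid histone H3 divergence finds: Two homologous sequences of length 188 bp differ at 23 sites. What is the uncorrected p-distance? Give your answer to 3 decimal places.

p = 23/188 = 0.122340… ≈ 0.122 (to 3 d.p.).

0.122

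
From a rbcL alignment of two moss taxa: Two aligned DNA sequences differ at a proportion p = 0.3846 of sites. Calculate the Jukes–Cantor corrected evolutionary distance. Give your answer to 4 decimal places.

d = −(3/4) ln(1 − 4p/3) = −0.75 ln(1 − 0.5128) = −0.75 ln(0.4872)
  = −0.75 × (-0.719081) = 0.539311 substitutions/site.

0.5393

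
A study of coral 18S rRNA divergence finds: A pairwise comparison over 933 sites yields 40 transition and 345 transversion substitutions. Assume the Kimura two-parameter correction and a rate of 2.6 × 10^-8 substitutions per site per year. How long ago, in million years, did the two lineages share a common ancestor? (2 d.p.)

P = 40/933 ≈ 0.042872 and Q = 345/933 ≈ 0.369775.
Under the Kimura two-parameter model, d = −½ ln(1 − 2P − Q) − ¼ ln(1 − 2Q).
1 − 2P − Q = 0.544481, giving −½ ln(0.544481) = 0.303961.
1 − 2Q = 0.26045, giving −¼ ln(0.26045) = 0.336336.
d = 0.303961 + 0.336336 = 0.640297.
Under a molecular clock d = 2μt, so t = d/(2μ) = 0.640297 / (2 × 2.6 × 10^-8) = 12.31 million years.

12.31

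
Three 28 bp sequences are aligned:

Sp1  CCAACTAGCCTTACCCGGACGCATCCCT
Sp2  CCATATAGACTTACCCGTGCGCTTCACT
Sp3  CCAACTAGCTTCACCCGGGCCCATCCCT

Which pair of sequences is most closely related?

Sp1–Sp2: 7/28 differ, p = 0.250, d = 0.304.
Sp1–Sp3: 4/28 differ, p = 0.143, d = 0.158.
Sp2–Sp3: 9/28 differ, p = 0.321, d = 0.420.
The smallest distance is between Sp1 and Sp3.

Sp1 and Sp3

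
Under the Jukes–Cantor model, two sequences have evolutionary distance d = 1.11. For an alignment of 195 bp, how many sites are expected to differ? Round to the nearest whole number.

113

Invert JC69: p = (3/4)(1 − e^(−4d/3)) = 0.75 × (1 − e^(-1.48)) = 0.75 × (1 − 0.227638) = 0.579272.
Expected differing sites = pL ≈ 0.579272 × 195 = 112.95804 ≈ 113.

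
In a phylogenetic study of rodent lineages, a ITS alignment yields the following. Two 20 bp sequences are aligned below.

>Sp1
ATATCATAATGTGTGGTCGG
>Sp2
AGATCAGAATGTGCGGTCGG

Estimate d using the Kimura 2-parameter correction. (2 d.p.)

Of 20 sites, 1 differences are transitions and 2 are transversions, so P = 1/20 = 0.05 and Q = 2/20 = 0.1.
Under the Kimura two-parameter model, d = −½ ln(1 − 2P − Q) − ¼ ln(1 − 2Q).
1 − 2P − Q = 0.8, giving −½ ln(0.8) = 0.111572.
1 − 2Q = 0.8, giving −¼ ln(0.8) = 0.055786.
d = 0.111572 + 0.055786 = 0.167358.

0.17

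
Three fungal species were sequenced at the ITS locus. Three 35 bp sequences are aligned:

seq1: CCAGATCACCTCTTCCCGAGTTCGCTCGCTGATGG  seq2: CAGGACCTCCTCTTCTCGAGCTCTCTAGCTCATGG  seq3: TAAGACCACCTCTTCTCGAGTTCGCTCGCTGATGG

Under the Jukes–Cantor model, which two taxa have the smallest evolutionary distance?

seq1–seq2: 9/35 differ, p = 0.257, d = 0.315.
seq1–seq3: 4/35 differ, p = 0.114, d = 0.124.
seq2–seq3: 7/35 differ, p = 0.200, d = 0.233.
The smallest distance is between seq1 and seq3.

seq1 and seq3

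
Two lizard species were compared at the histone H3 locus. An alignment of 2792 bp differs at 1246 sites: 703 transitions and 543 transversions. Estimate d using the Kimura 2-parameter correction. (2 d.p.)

P = 703/2792 ≈ 0.251791 and Q = 543/2792 ≈ 0.194484.
Under the Kimura two-parameter model, d = −½ ln(1 − 2P − Q) − ¼ ln(1 − 2Q).
1 − 2P − Q = 0.301934, giving −½ ln(0.301934) = 0.598773.
1 − 2Q = 0.611032, giving −¼ ln(0.611032) = 0.123151.
d = 0.598773 + 0.123151 = 0.721924.

0.72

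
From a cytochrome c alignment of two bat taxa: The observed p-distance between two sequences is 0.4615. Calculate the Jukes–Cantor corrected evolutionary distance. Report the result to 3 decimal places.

d = −(3/4) ln(1 − 4p/3) = −0.75 ln(1 − 0.615333) = −0.75 ln(0.384667)
  = −0.75 × (-0.955377) = 0.716533 substitutions/site.

0.717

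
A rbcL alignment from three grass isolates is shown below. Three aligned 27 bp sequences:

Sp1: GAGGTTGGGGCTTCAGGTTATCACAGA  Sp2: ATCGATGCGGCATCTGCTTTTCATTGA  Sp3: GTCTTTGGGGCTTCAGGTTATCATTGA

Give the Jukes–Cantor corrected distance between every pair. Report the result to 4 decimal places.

d(Sp1,Sp2) = 0.5876, d(Sp1,Sp3) = 0.2127, d(Sp2,Sp3) = 0.3770

Sp1–Sp2: 11/27 sites differ → p ≈ 0.407407, d = −0.75 ln(1 − 0.543209) = 0.587647 ≈ 0.5876.
Sp1–Sp3: 5/27 sites differ → p ≈ 0.185185, d = −0.75 ln(1 − 0.246913) = 0.212681 ≈ 0.2127.
Sp2–Sp3: 8/27 sites differ → p ≈ 0.296296, d = −0.75 ln(1 − 0.395061) = 0.376971 ≈ 0.3770.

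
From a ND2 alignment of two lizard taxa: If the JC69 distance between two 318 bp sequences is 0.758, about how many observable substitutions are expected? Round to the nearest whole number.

Invert JC69: p = (3/4)(1 − e^(−4d/3)) = 0.75 × (1 − e^(-1.010667)) = 0.75 × (1 − 0.363976) = 0.477018.
Expected differing sites = pL ≈ 0.477018 × 318 = 151.691724 ≈ 152.

152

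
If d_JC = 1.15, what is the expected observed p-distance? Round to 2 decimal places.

p = (3/4)(1 − e^(−4d/3)) = 0.75 × (1 − e^(-1.533333)) = 0.75 × (1 − 0.215815) = 0.588139.

0.59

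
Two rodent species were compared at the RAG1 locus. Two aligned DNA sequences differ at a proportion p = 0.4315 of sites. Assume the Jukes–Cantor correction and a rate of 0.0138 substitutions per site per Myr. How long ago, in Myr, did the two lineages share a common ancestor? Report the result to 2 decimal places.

23.27

d = −(3/4) ln(1 − 4p/3) = −0.75 ln(1 − 0.575333) = −0.75 ln(0.424667)
  = −0.75 × (-0.856450) = 0.642338 substitutions/site.
Under a molecular clock d = 2μt, so t = d/(2μ) = 0.642338 / (2 × 0.0138) = 23.27 Myr.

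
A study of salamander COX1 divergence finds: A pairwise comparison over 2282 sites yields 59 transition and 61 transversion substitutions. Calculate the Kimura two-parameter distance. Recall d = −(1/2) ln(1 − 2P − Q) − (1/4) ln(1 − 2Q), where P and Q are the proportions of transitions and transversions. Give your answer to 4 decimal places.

P = 59/2282 ≈ 0.025855 and Q = 61/2282 ≈ 0.026731.
Under the Kimura two-parameter model, d = −½ ln(1 − 2P − Q) − ¼ ln(1 − 2Q).
1 − 2P − Q = 0.921559, giving −½ ln(0.921559) = 0.040844.
1 − 2Q = 0.946538, giving −¼ ln(0.946538) = 0.013736.
d = 0.040844 + 0.013736 = 0.054580.

0.0546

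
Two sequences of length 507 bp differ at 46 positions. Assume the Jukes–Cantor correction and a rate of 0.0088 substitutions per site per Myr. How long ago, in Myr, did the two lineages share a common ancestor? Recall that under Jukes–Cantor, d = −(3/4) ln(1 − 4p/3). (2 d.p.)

p = 46/507 ≈ 0.09073.
d = −(3/4) ln(1 − 4p/3) = −0.75 ln(1 − 0.120973) = −0.75 ln(0.879027)
  = −0.75 × (-0.128940) = 0.096705 substitutions/site.
Under a molecular clock d = 2μt, so t = d/(2μ) = 0.096705 / (2 × 0.0088) = 5.49 Myr.

5.49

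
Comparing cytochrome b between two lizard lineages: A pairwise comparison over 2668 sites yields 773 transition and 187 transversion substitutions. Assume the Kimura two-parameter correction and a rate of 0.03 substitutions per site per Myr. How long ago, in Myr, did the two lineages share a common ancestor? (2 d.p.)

P = 773/2668 ≈ 0.28973 and Q = 187/2668 ≈ 0.07009.
Under the Kimura two-parameter model, d = −½ ln(1 − 2P − Q) − ¼ ln(1 − 2Q).
1 − 2P − Q = 0.35045, giving −½ ln(0.35045) = 0.524269.
1 − 2Q = 0.85982, giving −¼ ln(0.85982) = 0.037758.
d = 0.524269 + 0.037758 = 0.562027.
Under a molecular clock d = 2μt, so t = d/(2μ) = 0.562027 / (2 × 0.03) = 9.37 Myr.

9.37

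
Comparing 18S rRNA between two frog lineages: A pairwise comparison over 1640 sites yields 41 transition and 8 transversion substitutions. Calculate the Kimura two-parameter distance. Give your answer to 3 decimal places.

P = 41/1640 = 0.025 and Q = 8/1640 ≈ 0.004878.
Under the Kimura two-parameter model, d = −½ ln(1 − 2P − Q) − ¼ ln(1 − 2Q).
1 − 2P − Q = 0.945122, giving −½ ln(0.945122) = 0.028221.
1 − 2Q = 0.990244, giving −¼ ln(0.990244) = 0.002451.
d = 0.028221 + 0.002451 = 0.030672.

0.031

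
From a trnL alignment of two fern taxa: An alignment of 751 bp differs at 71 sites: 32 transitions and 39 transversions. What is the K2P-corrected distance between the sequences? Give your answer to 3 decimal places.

P = 32/751 ≈ 0.04261 and Q = 39/751 ≈ 0.051931.
Under the Kimura two-parameter model, d = −½ ln(1 − 2P − Q) − ¼ ln(1 − 2Q).
1 − 2P − Q = 0.862849, giving −½ ln(0.862849) = 0.073758.
1 − 2Q = 0.896138, giving −¼ ln(0.896138) = 0.027415.
d = 0.073758 + 0.027415 = 0.101173.

0.101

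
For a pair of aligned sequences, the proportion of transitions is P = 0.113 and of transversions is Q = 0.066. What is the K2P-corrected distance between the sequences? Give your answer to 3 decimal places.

Under the Kimura two-parameter model, d = −½ ln(1 − 2P − Q) − ¼ ln(1 − 2Q).
1 − 2P − Q = 0.708, giving −½ ln(0.708) = 0.172656.
1 − 2Q = 0.868, giving −¼ ln(0.868) = 0.035391.
d = 0.172656 + 0.035391 = 0.208047.

0.208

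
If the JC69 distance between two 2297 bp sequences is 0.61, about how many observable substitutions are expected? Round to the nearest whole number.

Invert JC69: p = (3/4)(1 − e^(−4d/3)) = 0.75 × (1 − e^(-0.813333)) = 0.75 × (1 − 0.443378) = 0.417467.
Expected differing sites = pL ≈ 0.417467 × 2297 = 958.921699 ≈ 959.

959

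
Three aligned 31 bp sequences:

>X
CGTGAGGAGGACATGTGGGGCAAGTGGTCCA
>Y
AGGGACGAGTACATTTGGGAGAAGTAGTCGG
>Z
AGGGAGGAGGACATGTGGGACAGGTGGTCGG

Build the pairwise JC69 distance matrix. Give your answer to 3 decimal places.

X–Y: 10/31 sites differ → p ≈ 0.322581, d = −0.75 ln(1 − 0.430108) = 0.421731 ≈ 0.422.
X–Z: 6/31 sites differ → p ≈ 0.193548, d = −0.75 ln(1 − 0.258064) = 0.223869 ≈ 0.224.
Y–Z: 6/31 sites differ → p ≈ 0.193548, d = −0.75 ln(1 − 0.258064) = 0.223869 ≈ 0.224.

d(X,Y) = 0.422, d(X,Z) = 0.224, d(Y,Z) = 0.224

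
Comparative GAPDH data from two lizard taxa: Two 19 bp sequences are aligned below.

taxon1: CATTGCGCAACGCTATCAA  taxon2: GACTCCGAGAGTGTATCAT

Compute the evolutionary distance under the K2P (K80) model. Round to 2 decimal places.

Of 19 sites, 2 differences are transitions and 7 are transversions, so P = 2/19 ≈ 0.105263 and Q = 7/19 ≈ 0.368421.
Under the Kimura two-parameter model, d = −½ ln(1 − 2P − Q) − ¼ ln(1 − 2Q).
1 − 2P − Q = 0.421053, giving −½ ln(0.421053) = 0.432498.
1 − 2Q = 0.263158, giving −¼ ln(0.263158) = 0.333750.
d = 0.432498 + 0.333750 = 0.766248.

0.77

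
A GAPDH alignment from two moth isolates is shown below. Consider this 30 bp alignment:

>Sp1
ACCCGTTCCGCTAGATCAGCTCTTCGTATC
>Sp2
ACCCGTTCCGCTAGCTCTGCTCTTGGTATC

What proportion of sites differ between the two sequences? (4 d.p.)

0.1000

The sequences differ at 3 of 30 positions (sites 15, 18, 25).
p = 3/30 = 0.1000.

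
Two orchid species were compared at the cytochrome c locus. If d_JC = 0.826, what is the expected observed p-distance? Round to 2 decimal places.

p = (3/4)(1 − e^(−4d/3)) = 0.75 × (1 − e^(-1.101333)) = 0.75 × (1 − 0.332428) = 0.500679.

0.50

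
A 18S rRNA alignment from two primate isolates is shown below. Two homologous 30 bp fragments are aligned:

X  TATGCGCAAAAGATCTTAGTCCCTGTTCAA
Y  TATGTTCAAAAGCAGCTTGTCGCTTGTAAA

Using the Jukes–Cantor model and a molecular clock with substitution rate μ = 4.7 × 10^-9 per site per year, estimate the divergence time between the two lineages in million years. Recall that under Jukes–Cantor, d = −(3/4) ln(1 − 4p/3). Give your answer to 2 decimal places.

The sequences differ at 11 of 30 sites, so p = 11/30 ≈ 0.366667.
d = −(3/4) ln(1 − 4p/3) = −0.75 ln(1 − 0.488889) = −0.75 ln(0.511111)
  = −0.75 × (-0.671168) = 0.503376 substitutions/site.
Under a molecular clock d = 2μt, so t = d/(2μ) = 0.503376 / (2 × 4.7 × 10^-9) = 53.55 million years.

53.55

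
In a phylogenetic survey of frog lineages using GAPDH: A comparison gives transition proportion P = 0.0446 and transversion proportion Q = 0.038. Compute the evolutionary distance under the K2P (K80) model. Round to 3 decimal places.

0.088

Under the Kimura two-parameter model, d = −½ ln(1 − 2P − Q) − ¼ ln(1 − 2Q).
1 − 2P − Q = 0.8728, giving −½ ln(0.8728) = 0.068024.
1 − 2Q = 0.924, giving −¼ ln(0.924) = 0.019761.
d = 0.068024 + 0.019761 = 0.087785.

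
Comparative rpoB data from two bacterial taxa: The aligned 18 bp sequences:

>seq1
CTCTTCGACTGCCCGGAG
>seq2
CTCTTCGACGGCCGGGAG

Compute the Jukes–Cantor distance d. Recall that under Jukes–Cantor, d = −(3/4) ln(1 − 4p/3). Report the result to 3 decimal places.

0.120

The sequences differ at 2 of 18 sites (10, 14), so p = 2/18 ≈ 0.111111.
d = −(3/4) ln(1 − 4p/3) = −0.75 ln(1 − 0.148148) = −0.75 ln(0.851852)
  = −0.75 × (-0.160342) = 0.120257 substitutions/site.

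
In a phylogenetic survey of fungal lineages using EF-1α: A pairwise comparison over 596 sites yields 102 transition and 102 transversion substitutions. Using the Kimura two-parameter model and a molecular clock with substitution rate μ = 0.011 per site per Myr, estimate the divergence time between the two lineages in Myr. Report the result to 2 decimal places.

21.13

P = 102/596 ≈ 0.171141 and Q = 102/596 ≈ 0.171141.
Under the Kimura two-parameter model, d = −½ ln(1 − 2P − Q) − ¼ ln(1 − 2Q).
1 − 2P − Q = 0.486577, giving −½ ln(0.486577) = 0.360180.
1 − 2Q = 0.657718, giving −¼ ln(0.657718) = 0.104745.
d = 0.360180 + 0.104745 = 0.464925.
Under a molecular clock d = 2μt, so t = d/(2μ) = 0.464925 / (2 × 0.011) = 21.13 Myr.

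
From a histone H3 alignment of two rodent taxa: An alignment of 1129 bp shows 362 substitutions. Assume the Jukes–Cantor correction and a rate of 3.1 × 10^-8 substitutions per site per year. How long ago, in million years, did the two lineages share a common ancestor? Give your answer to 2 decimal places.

6.75

p = 362/1129 ≈ 0.320638.
d = −(3/4) ln(1 − 4p/3) = −0.75 ln(1 − 0.427517) = −0.75 ln(0.572483)
  = −0.75 × (-0.557772) = 0.418329 substitutions/site.
Under a molecular clock d = 2μt, so t = d/(2μ) = 0.418329 / (2 × 3.1 × 10^-8) = 6.75 million years.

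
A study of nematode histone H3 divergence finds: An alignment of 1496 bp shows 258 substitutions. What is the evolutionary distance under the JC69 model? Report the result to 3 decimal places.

0.196

p = 258/1496 ≈ 0.17246.
d = −(3/4) ln(1 − 4p/3) = −0.75 ln(1 − 0.229947) = −0.75 ln(0.770053)
  = −0.75 × (-0.261296) = 0.195972 substitutions/site.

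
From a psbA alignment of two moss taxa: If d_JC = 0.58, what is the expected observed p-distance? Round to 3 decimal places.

0.404

p = (3/4)(1 − e^(−4d/3)) = 0.75 × (1 − e^(-0.773333)) = 0.75 × (1 − 0.461472) = 0.403896.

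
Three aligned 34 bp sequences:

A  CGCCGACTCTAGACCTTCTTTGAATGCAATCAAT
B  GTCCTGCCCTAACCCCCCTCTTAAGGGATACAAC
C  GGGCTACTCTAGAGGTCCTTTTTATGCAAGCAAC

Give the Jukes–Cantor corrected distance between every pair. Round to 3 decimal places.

A–B: 16/34 sites differ → p ≈ 0.470588, d = −0.75 ln(1 − 0.627451) = 0.740540 ≈ 0.741.
A–C: 10/34 sites differ → p ≈ 0.294118, d = −0.75 ln(1 − 0.392157) = 0.373379 ≈ 0.373.
B–C: 15/34 sites differ → p ≈ 0.441176, d = −0.75 ln(1 − 0.588235) = 0.665477 ≈ 0.665.

d(A,B) = 0.741, d(A,C) = 0.373, d(B,C) = 0.665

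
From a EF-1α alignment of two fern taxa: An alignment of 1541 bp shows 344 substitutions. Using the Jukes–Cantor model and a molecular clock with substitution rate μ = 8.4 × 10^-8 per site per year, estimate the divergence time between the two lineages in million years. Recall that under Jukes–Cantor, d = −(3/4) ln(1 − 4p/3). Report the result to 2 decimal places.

p = 344/1541 ≈ 0.223232.
d = −(3/4) ln(1 − 4p/3) = −0.75 ln(1 − 0.297643) = −0.75 ln(0.702357)
  = −0.75 × (-0.353313) = 0.264985 substitutions/site.
Under a molecular clock d = 2μt, so t = d/(2μ) = 0.264985 / (2 × 8.4 × 10^-8) = 1.58 million years.

1.58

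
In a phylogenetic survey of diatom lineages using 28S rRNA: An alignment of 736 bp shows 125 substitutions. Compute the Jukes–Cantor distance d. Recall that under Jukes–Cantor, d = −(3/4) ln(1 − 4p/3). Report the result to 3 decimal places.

0.193

p = 125/736 ≈ 0.169837.
d = −(3/4) ln(1 − 4p/3) = −0.75 ln(1 − 0.226449) = −0.75 ln(0.773551)
  = −0.75 × (-0.256764) = 0.192573 substitutions/site.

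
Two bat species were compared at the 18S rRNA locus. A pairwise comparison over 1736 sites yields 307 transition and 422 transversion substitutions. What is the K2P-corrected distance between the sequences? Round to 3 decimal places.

P = 307/1736 ≈ 0.176843 and Q = 422/1736 ≈ 0.243088.
Under the Kimura two-parameter model, d = −½ ln(1 − 2P − Q) − ¼ ln(1 − 2Q).
1 − 2P − Q = 0.403226, giving −½ ln(0.403226) = 0.454129.
1 − 2Q = 0.513824, giving −¼ ln(0.513824) = 0.166469.
d = 0.454129 + 0.166469 = 0.620598.

0.621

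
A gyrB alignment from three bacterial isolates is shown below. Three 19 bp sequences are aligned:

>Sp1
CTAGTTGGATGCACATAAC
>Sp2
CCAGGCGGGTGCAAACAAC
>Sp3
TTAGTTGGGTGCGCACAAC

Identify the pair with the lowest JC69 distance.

Sp1–Sp2: 6/19 differ, p = 0.316, d = 0.410.
Sp1–Sp3: 4/19 differ, p = 0.211, d = 0.247.
Sp2–Sp3: 6/19 differ, p = 0.316, d = 0.410.
The smallest distance is between Sp1 and Sp3.

Sp1 and Sp3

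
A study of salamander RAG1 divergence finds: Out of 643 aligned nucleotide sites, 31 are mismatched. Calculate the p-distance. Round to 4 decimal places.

p = 31/643 = 0.048211… ≈ 0.0482 (to 4 d.p.).

0.0482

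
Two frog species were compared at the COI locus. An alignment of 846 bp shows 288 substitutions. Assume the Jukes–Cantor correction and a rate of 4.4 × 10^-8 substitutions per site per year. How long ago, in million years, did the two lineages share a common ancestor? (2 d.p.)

p = 288/846 ≈ 0.340426.
d = −(3/4) ln(1 − 4p/3) = −0.75 ln(1 − 0.453901) = −0.75 ln(0.546099)
  = −0.75 × (-0.604955) = 0.453716 substitutions/site.
Under a molecular clock d = 2μt, so t = d/(2μ) = 0.453716 / (2 × 4.4 × 10^-8) = 5.16 million years.

5.16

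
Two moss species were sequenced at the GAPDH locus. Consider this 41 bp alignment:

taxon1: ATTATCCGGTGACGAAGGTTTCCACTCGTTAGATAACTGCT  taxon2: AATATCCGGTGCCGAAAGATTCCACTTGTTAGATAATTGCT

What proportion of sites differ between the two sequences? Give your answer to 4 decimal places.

0.1463

The sequences differ at 6 of 41 positions (sites 2, 12, 17, 19, 27, 37).
p = 6/41 = 0.146341… ≈ 0.1463 (to 4 d.p.).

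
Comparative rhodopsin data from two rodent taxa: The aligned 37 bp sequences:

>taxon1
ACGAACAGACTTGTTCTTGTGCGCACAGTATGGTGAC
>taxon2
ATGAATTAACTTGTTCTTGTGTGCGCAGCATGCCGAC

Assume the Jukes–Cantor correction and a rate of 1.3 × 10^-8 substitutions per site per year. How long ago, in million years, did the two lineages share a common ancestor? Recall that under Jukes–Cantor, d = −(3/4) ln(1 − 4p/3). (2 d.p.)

The sequences differ at 9 of 37 sites (2, 6, 7, 8, 22, 25, 29, 33, 34), so p = 9/37 ≈ 0.243243.
d = −(3/4) ln(1 − 4p/3) = −0.75 ln(1 − 0.324324) = −0.75 ln(0.675676)
  = −0.75 × (-0.392042) = 0.294032 substitutions/site.
Under a molecular clock d = 2μt, so t = d/(2μ) = 0.294032 / (2 × 1.3 × 10^-8) = 11.31 million years.

11.31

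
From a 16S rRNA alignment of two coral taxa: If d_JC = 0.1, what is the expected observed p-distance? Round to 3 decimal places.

0.094

p = (3/4)(1 − e^(−4d/3)) = 0.75 × (1 − e^(-0.133333)) = 0.75 × (1 − 0.875174) = 0.093620.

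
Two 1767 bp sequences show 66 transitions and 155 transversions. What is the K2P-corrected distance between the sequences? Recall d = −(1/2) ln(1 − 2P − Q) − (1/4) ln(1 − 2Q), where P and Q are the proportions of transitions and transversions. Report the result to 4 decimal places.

P = 66/1767 ≈ 0.037351 and Q = 155/1767 ≈ 0.087719.
Under the Kimura two-parameter model, d = −½ ln(1 − 2P − Q) − ¼ ln(1 − 2Q).
1 − 2P − Q = 0.837579, giving −½ ln(0.837579) = 0.088620.
1 − 2Q = 0.824562, giving −¼ ln(0.824562) = 0.048226.
d = 0.088620 + 0.048226 = 0.136846.

0.1368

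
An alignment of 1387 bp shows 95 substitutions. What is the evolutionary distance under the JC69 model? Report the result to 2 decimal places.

p = 95/1387 ≈ 0.068493.
d = −(3/4) ln(1 − 4p/3) = −0.75 ln(1 − 0.091324) = −0.75 ln(0.908676)
  = −0.75 × (-0.095767) = 0.071825 substitutions/site.

0.07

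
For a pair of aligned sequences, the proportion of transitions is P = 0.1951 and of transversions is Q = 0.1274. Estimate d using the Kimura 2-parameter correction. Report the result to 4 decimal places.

0.4380

Under the Kimura two-parameter model, d = −½ ln(1 − 2P − Q) − ¼ ln(1 − 2Q).
1 − 2P − Q = 0.4824, giving −½ ln(0.4824) = 0.364491.
1 − 2Q = 0.7452, giving −¼ ln(0.7452) = 0.073526.
d = 0.364491 + 0.073526 = 0.438017.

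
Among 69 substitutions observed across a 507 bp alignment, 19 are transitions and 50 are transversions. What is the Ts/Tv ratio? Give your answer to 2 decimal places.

0.38

R = 19/50 = 0.38.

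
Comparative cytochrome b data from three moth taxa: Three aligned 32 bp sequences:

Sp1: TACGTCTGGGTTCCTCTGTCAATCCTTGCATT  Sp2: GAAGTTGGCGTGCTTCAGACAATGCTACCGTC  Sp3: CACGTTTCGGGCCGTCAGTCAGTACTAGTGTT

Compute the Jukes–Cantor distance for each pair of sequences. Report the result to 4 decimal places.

Sp1–Sp2: 14/32 sites differ → p = 0.4375, d = −0.75 ln(1 − 0.583333) = 0.656601 ≈ 0.6566.
Sp1–Sp3: 12/32 sites differ → p = 0.375, d = −0.75 ln(1 − 0.5) = 0.519860 ≈ 0.5199.
Sp2–Sp3: 14/32 sites differ → p = 0.4375, d = −0.75 ln(1 − 0.583333) = 0.656601 ≈ 0.6566.

d(Sp1,Sp2) = 0.6566, d(Sp1,Sp3) = 0.5199, d(Sp2,Sp3) = 0.6566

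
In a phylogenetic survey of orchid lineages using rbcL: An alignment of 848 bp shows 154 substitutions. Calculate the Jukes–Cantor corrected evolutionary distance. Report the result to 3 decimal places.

0.208

p = 154/848 ≈ 0.181604.
d = −(3/4) ln(1 − 4p/3) = −0.75 ln(1 − 0.242139) = −0.75 ln(0.757861)
  = −0.75 × (-0.277255) = 0.207941 substitutions/site.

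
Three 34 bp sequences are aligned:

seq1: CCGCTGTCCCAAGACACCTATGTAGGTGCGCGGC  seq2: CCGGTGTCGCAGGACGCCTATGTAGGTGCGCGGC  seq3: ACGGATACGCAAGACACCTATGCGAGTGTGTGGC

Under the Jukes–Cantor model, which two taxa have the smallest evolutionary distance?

seq1–seq2: 4/34 differ, p = 0.118, d = 0.128.
seq1–seq3: 11/34 differ, p = 0.324, d = 0.423.
seq2–seq3: 11/34 differ, p = 0.324, d = 0.423.
The smallest distance is between seq1 and seq2.

seq1 and seq2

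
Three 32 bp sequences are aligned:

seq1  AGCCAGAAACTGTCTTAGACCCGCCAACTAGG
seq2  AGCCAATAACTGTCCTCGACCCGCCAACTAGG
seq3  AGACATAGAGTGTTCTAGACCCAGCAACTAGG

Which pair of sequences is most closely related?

seq1–seq2: 4/32 differ, p = 0.125, d = 0.137.
seq1–seq3: 8/32 differ, p = 0.250, d = 0.304.
seq2–seq3: 9/32 differ, p = 0.281, d = 0.353.
The smallest distance is between seq1 and seq2.

seq1 and seq2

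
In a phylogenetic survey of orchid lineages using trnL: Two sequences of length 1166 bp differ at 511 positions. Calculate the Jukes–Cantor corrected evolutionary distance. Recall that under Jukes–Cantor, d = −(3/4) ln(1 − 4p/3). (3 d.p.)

p = 511/1166 ≈ 0.43825.
d = −(3/4) ln(1 − 4p/3) = −0.75 ln(1 − 0.584333) = −0.75 ln(0.415667)
  = −0.75 × (-0.877871) = 0.658403 substitutions/site.

0.658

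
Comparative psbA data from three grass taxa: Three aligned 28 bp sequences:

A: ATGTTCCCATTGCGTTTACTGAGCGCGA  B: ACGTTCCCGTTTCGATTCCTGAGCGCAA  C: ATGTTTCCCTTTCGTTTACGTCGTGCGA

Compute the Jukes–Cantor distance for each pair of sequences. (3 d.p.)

d(A,B) = 0.252, d(A,C) = 0.304, d(B,C) = 0.485

A–B: 6/28 sites differ → p ≈ 0.214286, d = −0.75 ln(1 − 0.285715) = 0.252355 ≈ 0.252.
A–C: 7/28 sites differ → p = 0.25, d = −0.75 ln(1 − 0.333333) = 0.304098 ≈ 0.304.
B–C: 10/28 sites differ → p ≈ 0.357143, d = −0.75 ln(1 − 0.476191) = 0.484971 ≈ 0.485.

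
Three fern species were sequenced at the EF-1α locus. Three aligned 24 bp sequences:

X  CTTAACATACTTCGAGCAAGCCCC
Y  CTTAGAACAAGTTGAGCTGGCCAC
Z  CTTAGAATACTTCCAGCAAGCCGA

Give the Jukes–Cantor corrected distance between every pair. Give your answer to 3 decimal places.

d(X,Y) = 0.520, d(X,Z) = 0.244, d(Y,Z) = 0.520

X–Y: 9/24 sites differ → p = 0.375, d = −0.75 ln(1 − 0.5) = 0.519860 ≈ 0.520.
X–Z: 5/24 sites differ → p ≈ 0.208333, d = −0.75 ln(1 − 0.277777) = 0.244066 ≈ 0.244.
Y–Z: 9/24 sites differ → p = 0.375, d = −0.75 ln(1 − 0.5) = 0.519860 ≈ 0.520.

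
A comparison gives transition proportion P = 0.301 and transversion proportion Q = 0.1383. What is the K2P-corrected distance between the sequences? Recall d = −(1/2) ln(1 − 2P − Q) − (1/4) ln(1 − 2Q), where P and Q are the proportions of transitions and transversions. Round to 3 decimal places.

0.755

Under the Kimura two-parameter model, d = −½ ln(1 − 2P − Q) − ¼ ln(1 − 2Q).
1 − 2P − Q = 0.2597, giving −½ ln(0.2597) = 0.674114.
1 − 2Q = 0.7234, giving −¼ ln(0.7234) = 0.080948.
d = 0.674114 + 0.080948 = 0.755062.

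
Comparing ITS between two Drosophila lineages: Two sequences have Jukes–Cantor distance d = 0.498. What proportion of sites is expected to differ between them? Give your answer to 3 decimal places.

p = (3/4)(1 − e^(−4d/3)) = 0.75 × (1 − e^(-0.664)) = 0.75 × (1 − 0.514788) = 0.363909.

0.364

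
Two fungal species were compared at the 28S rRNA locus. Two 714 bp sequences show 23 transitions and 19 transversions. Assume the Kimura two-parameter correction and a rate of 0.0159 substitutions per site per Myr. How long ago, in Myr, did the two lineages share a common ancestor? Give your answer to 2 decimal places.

P = 23/714 ≈ 0.032213 and Q = 19/714 ≈ 0.026611.
Under the Kimura two-parameter model, d = −½ ln(1 − 2P − Q) − ¼ ln(1 − 2Q).
1 − 2P − Q = 0.908963, giving −½ ln(0.908963) = 0.047725.
1 − 2Q = 0.946778, giving −¼ ln(0.946778) = 0.013673.
d = 0.047725 + 0.013673 = 0.061398.
Under a molecular clock d = 2μt, so t = d/(2μ) = 0.061398 / (2 × 0.0159) = 1.93 Myr.

1.93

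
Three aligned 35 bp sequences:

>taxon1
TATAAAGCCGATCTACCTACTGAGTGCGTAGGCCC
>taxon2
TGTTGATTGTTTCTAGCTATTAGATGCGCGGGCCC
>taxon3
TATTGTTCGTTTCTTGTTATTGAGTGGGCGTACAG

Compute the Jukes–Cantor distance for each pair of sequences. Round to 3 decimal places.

d(taxon1,taxon2) = 0.635, d(taxon1,taxon3) = 0.868, d(taxon2,taxon3) = 0.513

taxon1–taxon2: 15/35 sites differ → p ≈ 0.428571, d = −0.75 ln(1 − 0.571428) = 0.635472 ≈ 0.635.
taxon1–taxon3: 18/35 sites differ → p ≈ 0.514286, d = −0.75 ln(1 − 0.685715) = 0.868091 ≈ 0.868.
taxon2–taxon3: 13/35 sites differ → p ≈ 0.371429, d = −0.75 ln(1 − 0.495239) = 0.512753 ≈ 0.513.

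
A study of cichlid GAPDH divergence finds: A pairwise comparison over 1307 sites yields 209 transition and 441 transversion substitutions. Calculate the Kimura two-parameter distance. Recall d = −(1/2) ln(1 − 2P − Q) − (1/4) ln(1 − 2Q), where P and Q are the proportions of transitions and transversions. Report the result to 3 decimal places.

P = 209/1307 ≈ 0.159908 and Q = 441/1307 ≈ 0.337414.
Under the Kimura two-parameter model, d = −½ ln(1 − 2P − Q) − ¼ ln(1 − 2Q).
1 − 2P − Q = 0.34277, giving −½ ln(0.34277) = 0.535348.
1 − 2Q = 0.325172, giving −¼ ln(0.325172) = 0.280850.
d = 0.535348 + 0.280850 = 0.816198.

0.816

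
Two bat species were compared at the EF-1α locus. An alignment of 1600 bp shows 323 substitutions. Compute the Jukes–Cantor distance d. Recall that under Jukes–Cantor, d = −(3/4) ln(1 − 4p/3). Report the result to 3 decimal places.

p = 323/1600 = 0.201875.
d = −(3/4) ln(1 − 4p/3) = −0.75 ln(1 − 0.269167) = −0.75 ln(0.730833)
  = −0.75 × (-0.313570) = 0.235178 substitutions/site.

0.235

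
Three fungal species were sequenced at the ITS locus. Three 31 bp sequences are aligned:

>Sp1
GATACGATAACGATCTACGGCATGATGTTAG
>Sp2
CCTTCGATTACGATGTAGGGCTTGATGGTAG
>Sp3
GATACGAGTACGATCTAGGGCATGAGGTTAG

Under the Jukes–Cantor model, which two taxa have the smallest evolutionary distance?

Sp1–Sp2: 8/31 differ, p = 0.258, d = 0.316.
Sp1–Sp3: 4/31 differ, p = 0.129, d = 0.142.
Sp2–Sp3: 8/31 differ, p = 0.258, d = 0.316.
The smallest distance is between Sp1 and Sp3.

Sp1 and Sp3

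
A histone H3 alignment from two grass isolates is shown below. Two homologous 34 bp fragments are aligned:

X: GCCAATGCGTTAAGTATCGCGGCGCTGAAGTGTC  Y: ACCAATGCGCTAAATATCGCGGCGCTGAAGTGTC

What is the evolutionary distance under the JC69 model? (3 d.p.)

The sequences differ at 3 of 34 sites (1, 10, 14), so p = 3/34 ≈ 0.088235.
d = −(3/4) ln(1 − 4p/3) = −0.75 ln(1 − 0.117647) = −0.75 ln(0.882353)
  = −0.75 × (-0.125163) = 0.093872 substitutions/site.

0.094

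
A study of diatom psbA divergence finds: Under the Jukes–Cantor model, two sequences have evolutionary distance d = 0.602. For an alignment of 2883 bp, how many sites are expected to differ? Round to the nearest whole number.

1193

Invert JC69: p = (3/4)(1 − e^(−4d/3)) = 0.75 × (1 − e^(-0.802667)) = 0.75 × (1 − 0.448132) = 0.413901.
Expected differing sites = pL ≈ 0.413901 × 2883 = 1193.276583 ≈ 1193.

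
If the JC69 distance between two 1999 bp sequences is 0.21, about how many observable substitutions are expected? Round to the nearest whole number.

Invert JC69: p = (3/4)(1 − e^(−4d/3)) = 0.75 × (1 − e^(-0.28)) = 0.75 × (1 − 0.755784) = 0.183162.
Expected differing sites = pL ≈ 0.183162 × 1999 = 366.140838 ≈ 366.

366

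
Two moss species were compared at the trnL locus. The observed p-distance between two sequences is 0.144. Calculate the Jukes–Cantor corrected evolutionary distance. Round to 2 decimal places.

0.16

d = −(3/4) ln(1 − 4p/3) = −0.75 ln(1 − 0.192) = −0.75 ln(0.808)
  = −0.75 × (-0.213193) = 0.159895 substitutions/site.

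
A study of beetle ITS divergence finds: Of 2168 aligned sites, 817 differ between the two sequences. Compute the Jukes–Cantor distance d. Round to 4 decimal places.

p = 817/2168 ≈ 0.376845.
d = −(3/4) ln(1 − 4p/3) = −0.75 ln(1 − 0.50246) = −0.75 ln(0.49754)
  = −0.75 × (-0.698079) = 0.523559 substitutions/site.

0.5236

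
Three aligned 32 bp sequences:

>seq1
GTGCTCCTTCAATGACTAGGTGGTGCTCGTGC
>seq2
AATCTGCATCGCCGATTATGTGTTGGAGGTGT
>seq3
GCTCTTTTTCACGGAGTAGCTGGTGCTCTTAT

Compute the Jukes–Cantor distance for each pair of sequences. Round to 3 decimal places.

seq1–seq2: 15/32 sites differ → p = 0.46875, d = −0.75 ln(1 − 0.625) = 0.735622 ≈ 0.736.
seq1–seq3: 11/32 sites differ → p = 0.34375, d = −0.75 ln(1 − 0.458333) = 0.459828 ≈ 0.460.
seq2–seq3: 16/32 sites differ → p = 0.5, d = −0.75 ln(1 − 0.666667) = 0.823960 ≈ 0.824.

d(seq1,seq2) = 0.736, d(seq1,seq3) = 0.460, d(seq2,seq3) = 0.824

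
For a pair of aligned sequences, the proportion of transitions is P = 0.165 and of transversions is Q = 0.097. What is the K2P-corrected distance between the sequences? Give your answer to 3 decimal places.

0.332

Under the Kimura two-parameter model, d = −½ ln(1 − 2P − Q) − ¼ ln(1 − 2Q).
1 − 2P − Q = 0.573, giving −½ ln(0.573) = 0.278435.
1 − 2Q = 0.806, giving −¼ ln(0.806) = 0.053918.
d = 0.278435 + 0.053918 = 0.332353.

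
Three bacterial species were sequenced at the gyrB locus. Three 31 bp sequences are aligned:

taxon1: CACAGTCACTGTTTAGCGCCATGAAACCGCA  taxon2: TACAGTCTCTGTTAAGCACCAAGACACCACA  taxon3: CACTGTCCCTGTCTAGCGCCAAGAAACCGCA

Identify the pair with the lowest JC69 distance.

taxon1 and taxon3

taxon1–taxon2: 7/31 differ, p = 0.226, d = 0.269.
taxon1–taxon3: 4/31 differ, p = 0.129, d = 0.142.
taxon2–taxon3: 8/31 differ, p = 0.258, d = 0.316.
The smallest distance is between taxon1 and taxon3.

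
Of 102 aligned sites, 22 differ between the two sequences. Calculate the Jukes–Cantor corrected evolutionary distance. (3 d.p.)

0.254

p = 22/102 ≈ 0.215686.
d = −(3/4) ln(1 − 4p/3) = −0.75 ln(1 − 0.287581) = −0.75 ln(0.712419)
  = −0.75 × (-0.339089) = 0.254317 substitutions/site.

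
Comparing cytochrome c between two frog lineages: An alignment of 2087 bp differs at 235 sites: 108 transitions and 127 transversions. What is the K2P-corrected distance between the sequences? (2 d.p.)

0.12

P = 108/2087 ≈ 0.051749 and Q = 127/2087 ≈ 0.060853.
Under the Kimura two-parameter model, d = −½ ln(1 − 2P − Q) − ¼ ln(1 − 2Q).
1 − 2P − Q = 0.835649, giving −½ ln(0.835649) = 0.089773.
1 − 2Q = 0.878294, giving −¼ ln(0.878294) = 0.032443.
d = 0.089773 + 0.032443 = 0.122216.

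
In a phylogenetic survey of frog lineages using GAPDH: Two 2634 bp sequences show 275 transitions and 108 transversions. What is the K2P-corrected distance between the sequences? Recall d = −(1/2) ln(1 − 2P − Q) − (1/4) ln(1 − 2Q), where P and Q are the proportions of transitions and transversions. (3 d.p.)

0.165

P = 275/2634 ≈ 0.104404 and Q = 108/2634 ≈ 0.041002.
Under the Kimura two-parameter model, d = −½ ln(1 − 2P − Q) − ¼ ln(1 − 2Q).
1 − 2P − Q = 0.75019, giving −½ ln(0.75019) = 0.143714.
1 − 2Q = 0.917996, giving −¼ ln(0.917996) = 0.021391.
d = 0.143714 + 0.021391 = 0.165105.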